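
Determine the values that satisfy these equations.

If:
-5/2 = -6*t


Then:
t = 5/12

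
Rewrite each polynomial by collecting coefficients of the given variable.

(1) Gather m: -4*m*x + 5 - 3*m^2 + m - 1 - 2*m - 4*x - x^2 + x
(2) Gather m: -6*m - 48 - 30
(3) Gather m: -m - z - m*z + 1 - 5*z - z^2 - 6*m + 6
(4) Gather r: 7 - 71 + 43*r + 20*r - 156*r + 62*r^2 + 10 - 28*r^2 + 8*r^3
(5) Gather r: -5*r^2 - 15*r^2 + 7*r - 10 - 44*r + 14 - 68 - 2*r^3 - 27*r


(1) = -3*m^2 + m*(-4*x - 1) - x^2 - 3*x + 4
(2) = -6*m - 78
(3) = m*(-z - 7) - z^2 - 6*z + 7
(4) = 8*r^3 + 34*r^2 - 93*r - 54
(5) = -2*r^3 - 20*r^2 - 64*r - 64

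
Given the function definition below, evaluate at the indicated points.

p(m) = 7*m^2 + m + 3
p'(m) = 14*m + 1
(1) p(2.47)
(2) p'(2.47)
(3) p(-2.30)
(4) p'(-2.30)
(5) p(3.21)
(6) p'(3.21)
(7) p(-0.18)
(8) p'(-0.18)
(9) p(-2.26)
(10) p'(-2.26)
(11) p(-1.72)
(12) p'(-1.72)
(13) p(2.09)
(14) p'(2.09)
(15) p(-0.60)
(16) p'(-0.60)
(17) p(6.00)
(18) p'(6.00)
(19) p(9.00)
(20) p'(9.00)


(1) = 48.18
(2) = 35.58
(3) = 37.73
(4) = -31.20
(5) = 78.34
(6) = 45.94
(7) = 3.05
(8) = -1.52
(9) = 36.49
(10) = -30.64
(11) = 21.99
(12) = -23.08
(13) = 35.67
(14) = 30.26
(15) = 4.92
(16) = -7.40
(17) = 261.00
(18) = 85.00
(19) = 579.00
(20) = 127.00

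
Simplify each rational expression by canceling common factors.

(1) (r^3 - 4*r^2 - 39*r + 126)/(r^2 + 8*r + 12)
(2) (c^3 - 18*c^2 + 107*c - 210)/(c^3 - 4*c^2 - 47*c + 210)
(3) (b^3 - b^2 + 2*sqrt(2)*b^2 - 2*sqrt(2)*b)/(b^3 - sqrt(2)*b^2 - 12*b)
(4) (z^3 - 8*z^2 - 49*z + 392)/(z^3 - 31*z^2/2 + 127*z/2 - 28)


(1) = (r^2 - 10*r + 21)/(r + 2)
(2) = (c - 7)/(c + 7)
(3) = (b - 1)/(b - 3*sqrt(2))
(4) = (2*z + 14)/(2*z - 1)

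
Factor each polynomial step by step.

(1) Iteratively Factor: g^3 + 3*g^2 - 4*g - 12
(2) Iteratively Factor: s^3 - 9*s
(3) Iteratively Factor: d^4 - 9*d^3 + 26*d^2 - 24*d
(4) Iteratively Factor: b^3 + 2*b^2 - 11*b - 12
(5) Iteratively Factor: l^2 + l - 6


(1) = (g + 2)*(g^2 + g - 6) = (g - 2)*(g + 2)*(g + 3)
(2) = (s + 3)*(s^2 - 3*s) = s*(s + 3)*(s - 3)
(3) = (d - 2)*(d^3 - 7*d^2 + 12*d) = (d - 4)*(d - 2)*(d^2 - 3*d) = d*(d - 4)*(d - 2)*(d - 3)
(4) = (b + 1)*(b^2 + b - 12) = (b - 3)*(b + 1)*(b + 4)
(5) = (l - 2)*(l + 3)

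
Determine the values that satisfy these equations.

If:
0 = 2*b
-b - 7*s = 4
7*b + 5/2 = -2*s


Then:
No Solution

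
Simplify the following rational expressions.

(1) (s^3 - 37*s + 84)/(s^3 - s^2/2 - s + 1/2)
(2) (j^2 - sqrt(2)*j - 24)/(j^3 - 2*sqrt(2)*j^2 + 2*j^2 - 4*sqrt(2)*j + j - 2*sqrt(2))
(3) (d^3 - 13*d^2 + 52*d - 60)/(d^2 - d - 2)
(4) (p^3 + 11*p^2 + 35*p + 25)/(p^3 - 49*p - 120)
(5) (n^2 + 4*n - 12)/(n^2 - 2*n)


(1) = (2*s^3 - 74*s + 168)/(2*s^3 - s^2 - 2*s + 1)
(2) = (j^2 - sqrt(2)*j - 24)/(j^3 + j^2*(2 - 2*sqrt(2)) + j*(1 - 4*sqrt(2)) - 2*sqrt(2))
(3) = (d^2 - 11*d + 30)/(d + 1)
(4) = (p^2 + 6*p + 5)/(p^2 - 5*p - 24)
(5) = (n + 6)/n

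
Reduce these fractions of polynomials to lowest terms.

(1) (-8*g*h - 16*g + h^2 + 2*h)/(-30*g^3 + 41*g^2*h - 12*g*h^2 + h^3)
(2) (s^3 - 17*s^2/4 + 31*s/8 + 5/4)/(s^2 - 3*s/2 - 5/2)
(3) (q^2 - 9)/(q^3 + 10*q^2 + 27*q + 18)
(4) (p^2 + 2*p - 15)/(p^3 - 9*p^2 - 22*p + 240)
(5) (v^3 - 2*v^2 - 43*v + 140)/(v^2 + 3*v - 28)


(1) = (8*g*h + 16*g - h^2 - 2*h)/(30*g^3 - 41*g^2*h + 12*g*h^2 - h^3)
(2) = (4*s^2 - 7*s - 2)/(4*s + 4)
(3) = (q - 3)/(q^2 + 7*q + 6)
(4) = (p - 3)/(p^2 - 14*p + 48)
(5) = v - 5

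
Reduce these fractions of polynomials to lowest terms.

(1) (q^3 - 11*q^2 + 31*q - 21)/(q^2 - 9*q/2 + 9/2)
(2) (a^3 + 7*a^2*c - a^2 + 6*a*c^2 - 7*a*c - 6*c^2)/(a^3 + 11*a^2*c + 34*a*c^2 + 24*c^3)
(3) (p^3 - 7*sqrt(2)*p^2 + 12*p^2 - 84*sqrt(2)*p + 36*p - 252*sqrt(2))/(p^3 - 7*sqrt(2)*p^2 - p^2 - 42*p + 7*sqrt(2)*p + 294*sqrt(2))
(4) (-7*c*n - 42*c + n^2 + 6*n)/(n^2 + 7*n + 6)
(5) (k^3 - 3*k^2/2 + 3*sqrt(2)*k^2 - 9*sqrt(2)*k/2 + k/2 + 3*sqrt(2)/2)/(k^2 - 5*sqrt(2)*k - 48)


(1) = (2*q^2 - 16*q + 14)/(2*q - 3)
(2) = (a - 1)/(a + 4*c)
(3) = (p + 6)/(p - 7)
(4) = (-7*c + n)/(n + 1)
(5) = (2*k^2 - 3*k + 1)/(2*k - 16*sqrt(2))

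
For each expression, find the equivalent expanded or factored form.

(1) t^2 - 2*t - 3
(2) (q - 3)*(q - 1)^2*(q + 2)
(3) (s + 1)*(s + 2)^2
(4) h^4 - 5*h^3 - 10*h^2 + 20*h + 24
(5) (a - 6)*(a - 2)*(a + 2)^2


(1) = (t - 3)*(t + 1)
(2) = q^4 - 3*q^3 - 3*q^2 + 11*q - 6
(3) = s^3 + 5*s^2 + 8*s + 4
(4) = (h - 6)*(h - 2)*(h + 1)*(h + 2)
(5) = a^4 - 4*a^3 - 16*a^2 + 16*a + 48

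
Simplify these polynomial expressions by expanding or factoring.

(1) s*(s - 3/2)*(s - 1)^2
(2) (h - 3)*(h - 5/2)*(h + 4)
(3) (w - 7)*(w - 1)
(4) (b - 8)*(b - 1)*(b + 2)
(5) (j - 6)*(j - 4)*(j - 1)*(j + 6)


(1) = s^4 - 7*s^3/2 + 4*s^2 - 3*s/2
(2) = h^3 - 3*h^2/2 - 29*h/2 + 30
(3) = w^2 - 8*w + 7
(4) = b^3 - 7*b^2 - 10*b + 16
(5) = j^4 - 5*j^3 - 32*j^2 + 180*j - 144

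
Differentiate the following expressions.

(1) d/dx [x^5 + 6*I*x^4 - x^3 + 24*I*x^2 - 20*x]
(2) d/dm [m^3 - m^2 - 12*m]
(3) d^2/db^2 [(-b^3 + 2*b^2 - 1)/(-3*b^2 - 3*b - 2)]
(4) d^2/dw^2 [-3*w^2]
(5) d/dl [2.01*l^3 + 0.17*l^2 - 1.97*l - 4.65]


(1) = 5*x^4 + 24*I*x^3 - 3*x^2 + 48*I*x - 20
(2) = 3*m^2 - 2*m - 12
(3) = 2*(21*b^3 + 81*b^2 + 39*b - 5)/(27*b^6 + 81*b^5 + 135*b^4 + 135*b^3 + 90*b^2 + 36*b + 8)
(4) = -6
(5) = 6.03*l^2 + 0.34*l - 1.97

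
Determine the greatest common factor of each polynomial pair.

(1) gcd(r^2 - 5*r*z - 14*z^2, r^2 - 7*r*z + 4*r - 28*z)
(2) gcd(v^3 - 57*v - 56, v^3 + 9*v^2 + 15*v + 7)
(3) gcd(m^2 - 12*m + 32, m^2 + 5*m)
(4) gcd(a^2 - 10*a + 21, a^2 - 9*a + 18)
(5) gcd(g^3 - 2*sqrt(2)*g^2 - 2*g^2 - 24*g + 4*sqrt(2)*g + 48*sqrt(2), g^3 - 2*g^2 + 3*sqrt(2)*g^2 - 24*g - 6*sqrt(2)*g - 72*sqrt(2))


(1) = -r + 7*z
(2) = gcd((v - 8)*(v + 1)*(v + 7), (v + 1)^2*(v + 7)) = v^2 + 8*v + 7
(3) = 1
(4) = a - 3
(5) = g^2 - 2*g - 24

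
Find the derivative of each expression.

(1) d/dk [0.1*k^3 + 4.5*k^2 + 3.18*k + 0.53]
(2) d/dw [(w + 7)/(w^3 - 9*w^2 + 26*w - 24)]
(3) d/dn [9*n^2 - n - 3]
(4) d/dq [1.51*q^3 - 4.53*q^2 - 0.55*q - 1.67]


(1) = 0.3*k^2 + 9.0*k + 3.18
(2) = (w^3 - 9*w^2 + 26*w - (w + 7)*(3*w^2 - 18*w + 26) - 24)/(w^3 - 9*w^2 + 26*w - 24)^2
(3) = 18*n - 1
(4) = 4.53*q^2 - 9.06*q - 0.55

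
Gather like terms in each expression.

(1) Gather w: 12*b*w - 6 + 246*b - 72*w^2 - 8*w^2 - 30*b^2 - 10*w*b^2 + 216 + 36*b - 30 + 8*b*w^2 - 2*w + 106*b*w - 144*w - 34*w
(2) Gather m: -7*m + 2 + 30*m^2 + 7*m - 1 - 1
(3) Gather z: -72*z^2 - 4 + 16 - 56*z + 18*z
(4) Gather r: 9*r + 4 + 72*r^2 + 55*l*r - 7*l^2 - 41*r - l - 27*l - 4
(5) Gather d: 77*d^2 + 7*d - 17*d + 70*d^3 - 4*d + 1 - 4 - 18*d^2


(1) = -30*b^2 + 282*b + w^2*(8*b - 80) + w*(-10*b^2 + 118*b - 180) + 180
(2) = 30*m^2
(3) = -72*z^2 - 38*z + 12
(4) = -7*l^2 - 28*l + 72*r^2 + r*(55*l - 32)
(5) = 70*d^3 + 59*d^2 - 14*d - 3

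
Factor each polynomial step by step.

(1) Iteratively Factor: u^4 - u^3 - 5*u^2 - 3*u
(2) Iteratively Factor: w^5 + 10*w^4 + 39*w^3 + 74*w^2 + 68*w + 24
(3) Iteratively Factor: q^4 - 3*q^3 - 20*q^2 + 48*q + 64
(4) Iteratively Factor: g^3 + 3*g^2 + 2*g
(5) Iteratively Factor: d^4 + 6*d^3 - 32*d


(1) = (u + 1)*(u^3 - 2*u^2 - 3*u) = (u + 1)^2*(u^2 - 3*u) = u*(u + 1)^2*(u - 3)
(2) = (w + 3)*(w^4 + 7*w^3 + 18*w^2 + 20*w + 8) = (w + 2)*(w + 3)*(w^3 + 5*w^2 + 8*w + 4) = (w + 2)^2*(w + 3)*(w^2 + 3*w + 2) = (w + 1)*(w + 2)^2*(w + 3)*(w + 2)
(3) = (q - 4)*(q^3 + q^2 - 16*q - 16) = (q - 4)^2*(q^2 + 5*q + 4) = (q - 4)^2*(q + 4)*(q + 1)
(4) = (g + 2)*(g^2 + g) = g*(g + 2)*(g + 1)
(5) = (d + 4)*(d^3 + 2*d^2 - 8*d) = (d + 4)^2*(d^2 - 2*d) = d*(d + 4)^2*(d - 2)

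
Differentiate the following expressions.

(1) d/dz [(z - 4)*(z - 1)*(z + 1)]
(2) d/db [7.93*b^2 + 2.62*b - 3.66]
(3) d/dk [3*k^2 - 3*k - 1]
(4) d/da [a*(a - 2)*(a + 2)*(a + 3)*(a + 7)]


(1) = 3*z^2 - 8*z - 1
(2) = 15.86*b + 2.62
(3) = 6*k - 3
(4) = 5*a^4 + 40*a^3 + 51*a^2 - 80*a - 84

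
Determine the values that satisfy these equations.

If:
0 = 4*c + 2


Then:
c = -1/2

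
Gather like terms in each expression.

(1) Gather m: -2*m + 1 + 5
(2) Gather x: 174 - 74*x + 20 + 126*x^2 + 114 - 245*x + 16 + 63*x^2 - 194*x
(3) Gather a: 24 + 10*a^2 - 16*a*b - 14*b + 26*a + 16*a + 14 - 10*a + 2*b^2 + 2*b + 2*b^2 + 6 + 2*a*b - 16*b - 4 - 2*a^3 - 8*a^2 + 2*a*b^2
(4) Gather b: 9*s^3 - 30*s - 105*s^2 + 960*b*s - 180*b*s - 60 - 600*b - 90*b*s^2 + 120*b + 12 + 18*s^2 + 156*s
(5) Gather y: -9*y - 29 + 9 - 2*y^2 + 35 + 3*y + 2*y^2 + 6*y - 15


(1) = 6 - 2*m
(2) = 189*x^2 - 513*x + 324
(3) = -2*a^3 + 2*a^2 + a*(2*b^2 - 14*b + 32) + 4*b^2 - 28*b + 40
(4) = b*(-90*s^2 + 780*s - 480) + 9*s^3 - 87*s^2 + 126*s - 48
(5) = 0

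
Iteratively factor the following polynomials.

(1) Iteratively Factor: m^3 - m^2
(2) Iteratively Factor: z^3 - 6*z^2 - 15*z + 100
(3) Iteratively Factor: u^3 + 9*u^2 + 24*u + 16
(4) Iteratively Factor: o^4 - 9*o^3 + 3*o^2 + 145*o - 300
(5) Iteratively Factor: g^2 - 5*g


(1) = (m)*(m^2 - m) = m*(m - 1)*(m)
(2) = (z - 5)*(z^2 - z - 20) = (z - 5)*(z + 4)*(z - 5)
(3) = (u + 4)*(u^2 + 5*u + 4) = (u + 4)^2*(u + 1)
(4) = (o - 3)*(o^3 - 6*o^2 - 15*o + 100) = (o - 5)*(o - 3)*(o^2 - o - 20) = (o - 5)*(o - 3)*(o + 4)*(o - 5)
(5) = (g)*(g - 5)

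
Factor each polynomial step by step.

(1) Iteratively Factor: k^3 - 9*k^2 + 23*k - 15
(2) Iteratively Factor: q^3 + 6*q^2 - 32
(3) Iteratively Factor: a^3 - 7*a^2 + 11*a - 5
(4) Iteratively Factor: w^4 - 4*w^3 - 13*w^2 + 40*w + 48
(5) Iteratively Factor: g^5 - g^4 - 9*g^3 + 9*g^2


(1) = (k - 1)*(k^2 - 8*k + 15) = (k - 5)*(k - 1)*(k - 3)
(2) = (q + 4)*(q^2 + 2*q - 8) = (q - 2)*(q + 4)*(q + 4)
(3) = (a - 1)*(a^2 - 6*a + 5) = (a - 1)^2*(a - 5)
(4) = (w - 4)*(w^3 - 13*w - 12) = (w - 4)^2*(w^2 + 4*w + 3) = (w - 4)^2*(w + 3)*(w + 1)
(5) = (g - 1)*(g^4 - 9*g^2) = (g - 3)*(g - 1)*(g^3 + 3*g^2) = g*(g - 3)*(g - 1)*(g^2 + 3*g) = g*(g - 3)*(g - 1)*(g + 3)*(g)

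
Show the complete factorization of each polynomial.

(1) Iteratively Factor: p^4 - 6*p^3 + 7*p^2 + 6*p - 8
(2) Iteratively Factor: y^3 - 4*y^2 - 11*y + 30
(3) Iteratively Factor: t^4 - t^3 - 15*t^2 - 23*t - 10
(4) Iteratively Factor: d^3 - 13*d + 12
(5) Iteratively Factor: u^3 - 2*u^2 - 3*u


(1) = (p - 1)*(p^3 - 5*p^2 + 2*p + 8) = (p - 1)*(p + 1)*(p^2 - 6*p + 8) = (p - 4)*(p - 1)*(p + 1)*(p - 2)
(2) = (y + 3)*(y^2 - 7*y + 10) = (y - 5)*(y + 3)*(y - 2)
(3) = (t + 1)*(t^3 - 2*t^2 - 13*t - 10) = (t - 5)*(t + 1)*(t^2 + 3*t + 2) = (t - 5)*(t + 1)^2*(t + 2)
(4) = (d + 4)*(d^2 - 4*d + 3) = (d - 1)*(d + 4)*(d - 3)
(5) = (u)*(u^2 - 2*u - 3) = u*(u - 3)*(u + 1)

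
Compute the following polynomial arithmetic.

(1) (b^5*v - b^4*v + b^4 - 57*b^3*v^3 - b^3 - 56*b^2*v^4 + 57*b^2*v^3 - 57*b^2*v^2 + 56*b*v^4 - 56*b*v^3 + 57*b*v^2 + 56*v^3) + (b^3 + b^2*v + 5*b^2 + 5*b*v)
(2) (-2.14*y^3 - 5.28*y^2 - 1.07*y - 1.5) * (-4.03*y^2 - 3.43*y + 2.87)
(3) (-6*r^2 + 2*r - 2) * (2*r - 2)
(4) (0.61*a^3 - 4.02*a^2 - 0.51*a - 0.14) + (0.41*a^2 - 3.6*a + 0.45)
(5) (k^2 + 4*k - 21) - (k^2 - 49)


(1) = b^5*v - b^4*v + b^4 - 57*b^3*v^3 - 56*b^2*v^4 + 57*b^2*v^3 - 57*b^2*v^2 + b^2*v + 5*b^2 + 56*b*v^4 - 56*b*v^3 + 57*b*v^2 + 5*b*v + 56*v^3
(2) = 8.6242*y^5 + 28.6186*y^4 + 16.2807*y^3 - 5.4385*y^2 + 2.0741*y - 4.305
(3) = -12*r^3 + 16*r^2 - 8*r + 4
(4) = 0.61*a^3 - 3.61*a^2 - 4.11*a + 0.31
(5) = 4*k + 28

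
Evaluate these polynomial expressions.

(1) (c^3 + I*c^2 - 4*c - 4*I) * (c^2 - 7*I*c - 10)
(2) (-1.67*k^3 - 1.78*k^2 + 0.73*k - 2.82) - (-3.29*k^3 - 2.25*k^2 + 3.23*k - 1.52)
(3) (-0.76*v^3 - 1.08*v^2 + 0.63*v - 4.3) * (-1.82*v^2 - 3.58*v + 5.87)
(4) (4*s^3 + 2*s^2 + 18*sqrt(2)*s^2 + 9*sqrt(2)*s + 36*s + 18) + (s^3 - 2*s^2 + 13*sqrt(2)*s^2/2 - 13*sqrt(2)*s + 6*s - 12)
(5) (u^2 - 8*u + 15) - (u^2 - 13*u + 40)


(1) = c^5 - 6*I*c^4 - 7*c^3 + 14*I*c^2 + 12*c + 40*I
(2) = 1.62*k^3 + 0.47*k^2 - 2.5*k - 1.3
(3) = 1.3832*v^5 + 4.6864*v^4 - 1.7414*v^3 - 0.769*v^2 + 19.0921*v - 25.241
(4) = 5*s^3 + 49*sqrt(2)*s^2/2 - 4*sqrt(2)*s + 42*s + 6
(5) = 5*u - 25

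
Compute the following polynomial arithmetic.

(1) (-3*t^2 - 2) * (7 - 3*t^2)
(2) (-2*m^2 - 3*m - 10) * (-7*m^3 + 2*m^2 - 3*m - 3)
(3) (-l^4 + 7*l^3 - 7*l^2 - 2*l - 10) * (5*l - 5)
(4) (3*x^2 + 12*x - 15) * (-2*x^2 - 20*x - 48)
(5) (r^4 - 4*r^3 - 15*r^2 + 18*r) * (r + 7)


(1) = 9*t^4 - 15*t^2 - 14
(2) = 14*m^5 + 17*m^4 + 70*m^3 - 5*m^2 + 39*m + 30
(3) = -5*l^5 + 40*l^4 - 70*l^3 + 25*l^2 - 40*l + 50
(4) = -6*x^4 - 84*x^3 - 354*x^2 - 276*x + 720
(5) = r^5 + 3*r^4 - 43*r^3 - 87*r^2 + 126*r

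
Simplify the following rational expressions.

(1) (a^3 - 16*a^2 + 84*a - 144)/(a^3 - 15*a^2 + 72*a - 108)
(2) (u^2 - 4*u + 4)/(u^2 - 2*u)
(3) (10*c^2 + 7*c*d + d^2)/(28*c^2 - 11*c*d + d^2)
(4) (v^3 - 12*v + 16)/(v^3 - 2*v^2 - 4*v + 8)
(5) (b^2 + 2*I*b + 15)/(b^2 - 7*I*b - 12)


(1) = (a - 4)/(a - 3)
(2) = (u - 2)/u
(3) = (10*c^2 + 7*c*d + d^2)/(28*c^2 - 11*c*d + d^2)
(4) = (v + 4)/(v + 2)
(5) = (b + 5*I)/(b - 4*I)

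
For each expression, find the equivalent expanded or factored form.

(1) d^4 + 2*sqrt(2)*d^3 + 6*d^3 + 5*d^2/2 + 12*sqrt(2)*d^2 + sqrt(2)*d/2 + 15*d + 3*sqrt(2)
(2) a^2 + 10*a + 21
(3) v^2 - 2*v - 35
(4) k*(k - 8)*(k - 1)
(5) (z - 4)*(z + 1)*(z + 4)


(1) = (d + 6)*(d + sqrt(2)/2)^2*(d + sqrt(2))
(2) = (a + 3)*(a + 7)
(3) = (v - 7)*(v + 5)
(4) = k^3 - 9*k^2 + 8*k
(5) = z^3 + z^2 - 16*z - 16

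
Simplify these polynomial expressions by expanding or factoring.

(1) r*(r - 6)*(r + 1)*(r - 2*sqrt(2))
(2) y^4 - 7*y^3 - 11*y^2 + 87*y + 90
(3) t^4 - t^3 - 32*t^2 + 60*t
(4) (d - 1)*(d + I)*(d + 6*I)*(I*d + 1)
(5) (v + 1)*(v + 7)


(1) = r^4 - 5*r^3 - 2*sqrt(2)*r^3 - 6*r^2 + 10*sqrt(2)*r^2 + 12*sqrt(2)*r
(2) = (y - 6)*(y - 5)*(y + 1)*(y + 3)
(3) = t*(t - 5)*(t - 2)*(t + 6)
(4) = I*d^4 - 6*d^3 - I*d^3 + 6*d^2 + I*d^2 - 6*d - I*d + 6
(5) = v^2 + 8*v + 7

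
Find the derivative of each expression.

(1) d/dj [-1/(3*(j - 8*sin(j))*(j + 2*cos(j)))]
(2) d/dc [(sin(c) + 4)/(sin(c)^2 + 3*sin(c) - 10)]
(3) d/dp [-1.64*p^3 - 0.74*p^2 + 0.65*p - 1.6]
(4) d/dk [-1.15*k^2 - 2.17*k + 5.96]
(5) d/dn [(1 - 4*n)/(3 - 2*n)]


(1) = ((1 - 2*sin(j))*(j - 8*sin(j)) + (1 - 8*cos(j))*(j + 2*cos(j)))/(3*(j - 8*sin(j))^2*(j + 2*cos(j))^2)
(2) = (-8*sin(c) + cos(c)^2 - 23)*cos(c)/(sin(c)^2 + 3*sin(c) - 10)^2
(3) = -4.92*p^2 - 1.48*p + 0.65
(4) = -2.3*k - 2.17
(5) = -10/(2*n - 3)^2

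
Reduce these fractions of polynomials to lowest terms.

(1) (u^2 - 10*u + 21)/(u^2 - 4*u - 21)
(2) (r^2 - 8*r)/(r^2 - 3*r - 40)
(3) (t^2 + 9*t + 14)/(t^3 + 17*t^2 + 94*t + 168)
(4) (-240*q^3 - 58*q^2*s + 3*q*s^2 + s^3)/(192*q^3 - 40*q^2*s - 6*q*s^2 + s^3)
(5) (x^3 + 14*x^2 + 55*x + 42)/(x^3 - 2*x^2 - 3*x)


(1) = (u - 3)/(u + 3)
(2) = r/(r + 5)
(3) = (t + 2)/(t^2 + 10*t + 24)
(4) = (-5*q - s)/(4*q - s)
(5) = (x^2 + 13*x + 42)/(x^2 - 3*x)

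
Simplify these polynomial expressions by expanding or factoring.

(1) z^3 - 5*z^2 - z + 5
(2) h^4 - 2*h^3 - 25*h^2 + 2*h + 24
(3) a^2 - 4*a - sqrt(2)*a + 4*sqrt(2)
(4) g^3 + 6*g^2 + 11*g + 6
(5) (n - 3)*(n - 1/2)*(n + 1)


(1) = (z - 5)*(z - 1)*(z + 1)
(2) = (h - 6)*(h - 1)*(h + 1)*(h + 4)
(3) = (a - 4)*(a - sqrt(2))
(4) = (g + 1)*(g + 2)*(g + 3)
(5) = n^3 - 5*n^2/2 - 2*n + 3/2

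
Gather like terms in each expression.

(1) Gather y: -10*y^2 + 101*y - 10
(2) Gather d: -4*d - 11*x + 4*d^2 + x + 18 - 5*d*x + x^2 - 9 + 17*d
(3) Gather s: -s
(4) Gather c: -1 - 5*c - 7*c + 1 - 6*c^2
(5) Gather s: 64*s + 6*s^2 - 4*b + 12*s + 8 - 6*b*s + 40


(1) = -10*y^2 + 101*y - 10
(2) = 4*d^2 + d*(13 - 5*x) + x^2 - 10*x + 9
(3) = -s
(4) = -6*c^2 - 12*c
(5) = -4*b + 6*s^2 + s*(76 - 6*b) + 48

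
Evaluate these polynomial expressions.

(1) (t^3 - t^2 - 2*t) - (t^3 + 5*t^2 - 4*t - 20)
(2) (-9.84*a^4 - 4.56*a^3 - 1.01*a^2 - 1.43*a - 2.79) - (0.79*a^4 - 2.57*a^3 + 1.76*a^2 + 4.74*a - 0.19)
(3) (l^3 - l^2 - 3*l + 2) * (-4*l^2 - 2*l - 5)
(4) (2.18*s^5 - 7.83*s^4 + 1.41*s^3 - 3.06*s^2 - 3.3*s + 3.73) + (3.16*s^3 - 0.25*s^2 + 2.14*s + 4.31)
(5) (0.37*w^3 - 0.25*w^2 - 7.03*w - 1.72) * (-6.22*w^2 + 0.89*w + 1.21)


(1) = -6*t^2 + 2*t + 20
(2) = -10.63*a^4 - 1.99*a^3 - 2.77*a^2 - 6.17*a - 2.6
(3) = -4*l^5 + 2*l^4 + 9*l^3 + 3*l^2 + 11*l - 10
(4) = 2.18*s^5 - 7.83*s^4 + 4.57*s^3 - 3.31*s^2 - 1.16*s + 8.04
(5) = -2.3014*w^5 + 1.8843*w^4 + 43.9518*w^3 + 4.1392*w^2 - 10.0371*w - 2.0812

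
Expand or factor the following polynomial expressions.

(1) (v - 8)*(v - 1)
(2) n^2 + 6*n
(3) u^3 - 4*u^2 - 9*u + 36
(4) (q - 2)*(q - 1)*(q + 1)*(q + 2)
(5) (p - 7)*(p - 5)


(1) = v^2 - 9*v + 8
(2) = n*(n + 6)
(3) = (u - 4)*(u - 3)*(u + 3)
(4) = q^4 - 5*q^2 + 4
(5) = p^2 - 12*p + 35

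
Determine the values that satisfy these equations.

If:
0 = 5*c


Then:
c = 0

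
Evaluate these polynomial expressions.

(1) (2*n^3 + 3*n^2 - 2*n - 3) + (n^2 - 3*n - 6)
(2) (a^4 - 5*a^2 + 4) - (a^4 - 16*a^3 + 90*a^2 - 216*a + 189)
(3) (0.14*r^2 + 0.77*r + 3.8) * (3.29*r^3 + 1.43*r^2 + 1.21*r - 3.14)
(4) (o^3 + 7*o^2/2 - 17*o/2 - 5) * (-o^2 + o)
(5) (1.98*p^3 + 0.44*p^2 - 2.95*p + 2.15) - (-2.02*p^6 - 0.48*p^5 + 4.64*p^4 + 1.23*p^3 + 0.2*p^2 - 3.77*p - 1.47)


(1) = 2*n^3 + 4*n^2 - 5*n - 9
(2) = 16*a^3 - 95*a^2 + 216*a - 185
(3) = 0.4606*r^5 + 2.7335*r^4 + 13.7725*r^3 + 5.9261*r^2 + 2.1802*r - 11.932
(4) = -o^5 - 5*o^4/2 + 12*o^3 - 7*o^2/2 - 5*o
(5) = 2.02*p^6 + 0.48*p^5 - 4.64*p^4 + 0.75*p^3 + 0.24*p^2 + 0.82*p + 3.62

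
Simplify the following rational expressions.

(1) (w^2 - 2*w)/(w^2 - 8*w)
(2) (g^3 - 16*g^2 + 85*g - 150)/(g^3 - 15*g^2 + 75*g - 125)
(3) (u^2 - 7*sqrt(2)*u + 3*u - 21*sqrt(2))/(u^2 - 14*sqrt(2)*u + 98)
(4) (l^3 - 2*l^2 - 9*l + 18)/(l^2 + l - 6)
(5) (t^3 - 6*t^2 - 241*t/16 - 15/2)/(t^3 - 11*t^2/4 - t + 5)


(1) = (w - 2)/(w - 8)
(2) = (g - 6)/(g - 5)
(3) = (u + 3)/(u - 7*sqrt(2))
(4) = l - 3
(5) = (4*t^2 - 29*t - 24)/(4*t^2 - 16*t + 16)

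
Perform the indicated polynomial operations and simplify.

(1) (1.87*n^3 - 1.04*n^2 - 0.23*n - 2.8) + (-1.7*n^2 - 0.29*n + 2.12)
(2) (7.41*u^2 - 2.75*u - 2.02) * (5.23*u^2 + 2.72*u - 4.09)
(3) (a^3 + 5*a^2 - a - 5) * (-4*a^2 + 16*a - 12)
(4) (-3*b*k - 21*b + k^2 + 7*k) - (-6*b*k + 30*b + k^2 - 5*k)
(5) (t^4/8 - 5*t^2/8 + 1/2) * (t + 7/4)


(1) = 1.87*n^3 - 2.74*n^2 - 0.52*n - 0.68
(2) = 38.7543*u^4 + 5.7727*u^3 - 48.3515*u^2 + 5.7531*u + 8.2618
(3) = -4*a^5 - 4*a^4 + 72*a^3 - 56*a^2 - 68*a + 60
(4) = 3*b*k - 51*b + 12*k
(5) = t^5/8 + 7*t^4/32 - 5*t^3/8 - 35*t^2/32 + t/2 + 7/8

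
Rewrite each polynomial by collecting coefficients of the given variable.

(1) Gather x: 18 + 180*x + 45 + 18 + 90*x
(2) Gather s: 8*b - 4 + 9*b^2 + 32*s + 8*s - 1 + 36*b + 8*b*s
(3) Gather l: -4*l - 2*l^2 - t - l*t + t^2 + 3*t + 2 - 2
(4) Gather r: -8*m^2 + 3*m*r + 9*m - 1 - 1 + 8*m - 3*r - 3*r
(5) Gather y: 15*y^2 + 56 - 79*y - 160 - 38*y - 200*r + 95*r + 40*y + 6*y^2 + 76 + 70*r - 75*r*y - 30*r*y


(1) = 270*x + 81
(2) = 9*b^2 + 44*b + s*(8*b + 40) - 5
(3) = -2*l^2 + l*(-t - 4) + t^2 + 2*t
(4) = -8*m^2 + 17*m + r*(3*m - 6) - 2
(5) = -35*r + 21*y^2 + y*(-105*r - 77) - 28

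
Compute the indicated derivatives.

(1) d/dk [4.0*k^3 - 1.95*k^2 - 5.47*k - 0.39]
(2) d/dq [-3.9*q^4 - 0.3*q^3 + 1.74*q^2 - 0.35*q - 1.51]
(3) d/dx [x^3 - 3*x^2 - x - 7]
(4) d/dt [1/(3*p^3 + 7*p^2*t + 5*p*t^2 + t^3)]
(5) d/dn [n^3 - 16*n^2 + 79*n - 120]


(1) = 12.0*k^2 - 3.9*k - 5.47
(2) = -15.6*q^3 - 0.9*q^2 + 3.48*q - 0.35
(3) = 3*x^2 - 6*x - 1
(4) = (-7*p^2 - 10*p*t - 3*t^2)/(3*p^3 + 7*p^2*t + 5*p*t^2 + t^3)^2
(5) = 3*n^2 - 32*n + 79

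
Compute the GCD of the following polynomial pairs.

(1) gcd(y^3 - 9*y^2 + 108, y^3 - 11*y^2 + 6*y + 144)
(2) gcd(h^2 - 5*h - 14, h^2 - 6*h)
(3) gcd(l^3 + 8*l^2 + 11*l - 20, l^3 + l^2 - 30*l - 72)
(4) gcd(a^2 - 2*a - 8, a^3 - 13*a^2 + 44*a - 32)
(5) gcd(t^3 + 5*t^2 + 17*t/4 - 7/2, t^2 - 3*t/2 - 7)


(1) = gcd((y - 6)^2*(y + 3), (y - 8)*(y - 6)*(y + 3)) = y^2 - 3*y - 18
(2) = gcd((h - 7)*(h + 2), h*(h - 6)) = 1
(3) = l + 4
(4) = a - 4
(5) = gcd((t - 1/2)*(t + 2)*(t + 7/2), (t - 7/2)*(t + 2)) = t + 2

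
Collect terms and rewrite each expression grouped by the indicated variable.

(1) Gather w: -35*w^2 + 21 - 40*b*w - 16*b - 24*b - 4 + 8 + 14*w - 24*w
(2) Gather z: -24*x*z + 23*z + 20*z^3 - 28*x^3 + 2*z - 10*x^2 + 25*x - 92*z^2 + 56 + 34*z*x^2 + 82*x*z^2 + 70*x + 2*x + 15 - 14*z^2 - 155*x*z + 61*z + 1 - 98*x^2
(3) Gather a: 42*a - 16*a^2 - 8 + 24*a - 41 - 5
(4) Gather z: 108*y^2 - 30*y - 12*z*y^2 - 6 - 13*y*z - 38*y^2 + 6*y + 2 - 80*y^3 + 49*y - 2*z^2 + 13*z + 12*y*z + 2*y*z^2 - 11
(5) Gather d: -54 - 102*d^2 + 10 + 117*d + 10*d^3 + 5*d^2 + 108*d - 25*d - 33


(1) = -40*b - 35*w^2 + w*(-40*b - 10) + 25
(2) = -28*x^3 - 108*x^2 + 97*x + 20*z^3 + z^2*(82*x - 106) + z*(34*x^2 - 179*x + 86) + 72
(3) = -16*a^2 + 66*a - 54
(4) = -80*y^3 + 70*y^2 + 25*y + z^2*(2*y - 2) + z*(-12*y^2 - y + 13) - 15
(5) = 10*d^3 - 97*d^2 + 200*d - 77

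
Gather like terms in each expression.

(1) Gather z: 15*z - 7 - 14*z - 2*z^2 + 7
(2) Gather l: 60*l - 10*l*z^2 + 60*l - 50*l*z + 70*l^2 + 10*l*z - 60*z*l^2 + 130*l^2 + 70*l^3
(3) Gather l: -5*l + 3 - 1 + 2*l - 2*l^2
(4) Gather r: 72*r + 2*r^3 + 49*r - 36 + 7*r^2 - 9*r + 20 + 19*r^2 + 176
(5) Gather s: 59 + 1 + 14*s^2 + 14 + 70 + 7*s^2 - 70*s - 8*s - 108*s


(1) = -2*z^2 + z
(2) = 70*l^3 + l^2*(200 - 60*z) + l*(-10*z^2 - 40*z + 120)
(3) = -2*l^2 - 3*l + 2
(4) = 2*r^3 + 26*r^2 + 112*r + 160
(5) = 21*s^2 - 186*s + 144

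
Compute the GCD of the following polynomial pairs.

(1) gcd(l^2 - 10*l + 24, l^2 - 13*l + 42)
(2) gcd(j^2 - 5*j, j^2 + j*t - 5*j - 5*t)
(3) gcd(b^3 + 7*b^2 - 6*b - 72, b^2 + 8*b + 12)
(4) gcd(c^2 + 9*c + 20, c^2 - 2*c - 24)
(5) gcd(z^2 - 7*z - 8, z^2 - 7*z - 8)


(1) = l - 6
(2) = gcd(j*(j - 5), (j - 5)*(j + t)) = j - 5
(3) = b + 6
(4) = c + 4
(5) = gcd((z - 8)*(z + 1), (z - 8)*(z + 1)) = z^2 - 7*z - 8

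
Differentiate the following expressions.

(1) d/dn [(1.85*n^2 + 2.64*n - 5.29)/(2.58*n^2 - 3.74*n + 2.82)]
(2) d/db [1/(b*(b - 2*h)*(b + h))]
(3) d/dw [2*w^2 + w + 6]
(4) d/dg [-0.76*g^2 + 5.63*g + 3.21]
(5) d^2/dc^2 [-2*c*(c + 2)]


(1) = (-13.7302*n^2 + 37.7304*n - 12.3398)/(6.6564*n^4 - 19.2984*n^3 + 28.5388*n^2 - 21.0936*n + 7.9524)
(2) = (-b*(b - 2*h) - b*(b + h) - (b - 2*h)*(b + h))/(b^2*(b - 2*h)^2*(b + h)^2)
(3) = 4*w + 1
(4) = 5.63 - 1.52*g
(5) = -4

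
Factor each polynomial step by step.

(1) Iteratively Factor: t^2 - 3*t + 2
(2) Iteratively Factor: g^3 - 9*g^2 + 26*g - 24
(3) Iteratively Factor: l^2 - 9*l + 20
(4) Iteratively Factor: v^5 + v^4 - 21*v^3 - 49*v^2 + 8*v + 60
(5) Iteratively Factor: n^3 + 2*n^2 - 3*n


(1) = (t - 2)*(t - 1)
(2) = (g - 2)*(g^2 - 7*g + 12) = (g - 4)*(g - 2)*(g - 3)
(3) = (l - 4)*(l - 5)
(4) = (v + 3)*(v^4 - 2*v^3 - 15*v^2 - 4*v + 20) = (v + 2)*(v + 3)*(v^3 - 4*v^2 - 7*v + 10) = (v - 1)*(v + 2)*(v + 3)*(v^2 - 3*v - 10) = (v - 5)*(v - 1)*(v + 2)*(v + 3)*(v + 2)
(5) = (n - 1)*(n^2 + 3*n) = (n - 1)*(n + 3)*(n)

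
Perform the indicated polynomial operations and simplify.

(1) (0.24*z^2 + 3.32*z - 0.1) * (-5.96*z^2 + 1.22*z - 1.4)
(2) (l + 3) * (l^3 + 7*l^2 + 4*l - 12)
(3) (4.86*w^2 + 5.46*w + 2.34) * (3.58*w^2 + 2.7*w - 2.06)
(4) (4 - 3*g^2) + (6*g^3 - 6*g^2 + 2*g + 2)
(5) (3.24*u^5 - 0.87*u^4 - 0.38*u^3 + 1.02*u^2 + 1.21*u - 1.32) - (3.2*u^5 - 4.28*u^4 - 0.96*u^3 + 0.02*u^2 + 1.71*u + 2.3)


(1) = -1.4304*z^4 - 19.4944*z^3 + 4.3104*z^2 - 4.77*z + 0.14
(2) = l^4 + 10*l^3 + 25*l^2 - 36
(3) = 17.3988*w^4 + 32.6688*w^3 + 13.1076*w^2 - 4.9296*w - 4.8204
(4) = 6*g^3 - 9*g^2 + 2*g + 6
(5) = 0.04*u^5 + 3.41*u^4 + 0.58*u^3 + 1.0*u^2 - 0.5*u - 3.62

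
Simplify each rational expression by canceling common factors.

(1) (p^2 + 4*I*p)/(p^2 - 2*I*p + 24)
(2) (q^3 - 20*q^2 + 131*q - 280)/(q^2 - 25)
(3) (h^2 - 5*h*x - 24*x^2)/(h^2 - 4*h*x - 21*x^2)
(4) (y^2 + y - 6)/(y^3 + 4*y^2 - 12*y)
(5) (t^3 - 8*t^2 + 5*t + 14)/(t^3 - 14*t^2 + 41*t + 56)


(1) = p/(p - 6*I)
(2) = (q^2 - 15*q + 56)/(q + 5)
(3) = (-h + 8*x)/(-h + 7*x)
(4) = (y + 3)/(y^2 + 6*y)
(5) = (t - 2)/(t - 8)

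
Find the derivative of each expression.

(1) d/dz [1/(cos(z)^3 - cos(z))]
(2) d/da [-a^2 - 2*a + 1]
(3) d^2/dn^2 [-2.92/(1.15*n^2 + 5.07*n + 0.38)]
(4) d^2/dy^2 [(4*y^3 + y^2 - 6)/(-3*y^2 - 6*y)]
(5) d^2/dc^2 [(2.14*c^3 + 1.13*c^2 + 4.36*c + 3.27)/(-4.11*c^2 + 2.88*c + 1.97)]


(1) = -1/(sin(z)*cos(z)^2) + 2/sin(z)^3
(2) = -2*a - 2
(3) = (7.7234*n^2 + 34.05012*n - 2.92*(2.3*n + 5.07)*(4.6*n + 10.14) + 2.55208)/(1.15*n^2 + 5.07*n + 0.38)^3
(4) = 4*(-7*y^3 + 9*y^2 + 18*y + 12)/(3*y^3*(y^3 + 6*y^2 + 12*y + 8))
(5) = (-244.204188*c^3 - 459.167652*c^2 - 29.402412*c - 66.494836)/(69.426531*c^6 - 145.947744*c^5 + 2.437641*c^4 + 116.023104*c^3 - 1.168407*c^2 - 33.530976*c - 7.645373)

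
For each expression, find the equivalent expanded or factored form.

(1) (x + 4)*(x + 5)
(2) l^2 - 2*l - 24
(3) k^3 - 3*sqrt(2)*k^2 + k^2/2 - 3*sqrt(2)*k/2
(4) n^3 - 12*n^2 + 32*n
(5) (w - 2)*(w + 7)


(1) = x^2 + 9*x + 20
(2) = (l - 6)*(l + 4)
(3) = k*(k + 1/2)*(k - 3*sqrt(2))
(4) = n*(n - 8)*(n - 4)
(5) = w^2 + 5*w - 14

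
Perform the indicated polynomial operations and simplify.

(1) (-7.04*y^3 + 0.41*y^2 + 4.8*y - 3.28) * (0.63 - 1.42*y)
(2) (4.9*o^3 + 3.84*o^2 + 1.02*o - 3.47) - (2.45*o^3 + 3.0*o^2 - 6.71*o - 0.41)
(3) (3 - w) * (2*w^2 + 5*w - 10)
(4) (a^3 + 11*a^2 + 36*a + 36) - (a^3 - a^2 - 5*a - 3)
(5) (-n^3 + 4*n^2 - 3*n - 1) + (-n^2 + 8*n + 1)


(1) = 9.9968*y^4 - 5.0174*y^3 - 6.5577*y^2 + 7.6816*y - 2.0664
(2) = 2.45*o^3 + 0.84*o^2 + 7.73*o - 3.06
(3) = -2*w^3 + w^2 + 25*w - 30
(4) = 12*a^2 + 41*a + 39
(5) = -n^3 + 3*n^2 + 5*n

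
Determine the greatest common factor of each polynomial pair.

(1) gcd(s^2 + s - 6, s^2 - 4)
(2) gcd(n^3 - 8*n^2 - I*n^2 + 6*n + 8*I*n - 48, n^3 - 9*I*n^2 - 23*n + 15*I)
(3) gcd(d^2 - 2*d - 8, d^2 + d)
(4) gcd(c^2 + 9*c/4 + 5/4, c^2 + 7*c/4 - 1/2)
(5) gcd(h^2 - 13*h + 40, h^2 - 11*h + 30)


(1) = s - 2
(2) = n - 3*I
(3) = 1
(4) = gcd((c + 1)*(c + 5/4), (c - 1/4)*(c + 2)) = 1
(5) = h - 5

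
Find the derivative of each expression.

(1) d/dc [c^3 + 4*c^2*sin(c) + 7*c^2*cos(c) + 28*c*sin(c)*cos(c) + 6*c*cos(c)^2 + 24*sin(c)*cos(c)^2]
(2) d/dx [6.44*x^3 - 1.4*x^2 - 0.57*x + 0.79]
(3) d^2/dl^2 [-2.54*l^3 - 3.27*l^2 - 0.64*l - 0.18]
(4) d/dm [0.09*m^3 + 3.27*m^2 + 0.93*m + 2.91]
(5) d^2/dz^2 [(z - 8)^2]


(1) = -7*c^2*sin(c) + 4*c^2*cos(c) + 3*c^2 + 8*c*sin(c) - 6*c*sin(2*c) + 14*c*cos(c) + 28*c*cos(2*c) + 14*sin(2*c) + 6*cos(c) + 3*cos(2*c) + 18*cos(3*c) + 3
(2) = 19.32*x^2 - 2.8*x - 0.57
(3) = -15.24*l - 6.54
(4) = 0.27*m^2 + 6.54*m + 0.93
(5) = 2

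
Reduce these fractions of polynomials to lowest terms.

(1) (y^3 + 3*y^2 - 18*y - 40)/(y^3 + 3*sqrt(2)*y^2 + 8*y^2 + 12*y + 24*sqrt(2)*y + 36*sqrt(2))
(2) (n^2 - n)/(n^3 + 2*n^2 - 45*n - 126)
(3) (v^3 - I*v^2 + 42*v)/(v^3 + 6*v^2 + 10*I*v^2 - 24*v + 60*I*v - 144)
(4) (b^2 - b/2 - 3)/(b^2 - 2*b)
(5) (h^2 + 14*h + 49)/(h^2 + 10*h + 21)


(1) = (y^2 + y - 20)/(y^2 + y*(3*sqrt(2) + 6) + 18*sqrt(2))
(2) = (n^2 - n)/(n^3 + 2*n^2 - 45*n - 126)
(3) = (v^2 - 7*I*v)/(v^2 + v*(6 + 4*I) + 24*I)
(4) = (2*b + 3)/(2*b)
(5) = (h + 7)/(h + 3)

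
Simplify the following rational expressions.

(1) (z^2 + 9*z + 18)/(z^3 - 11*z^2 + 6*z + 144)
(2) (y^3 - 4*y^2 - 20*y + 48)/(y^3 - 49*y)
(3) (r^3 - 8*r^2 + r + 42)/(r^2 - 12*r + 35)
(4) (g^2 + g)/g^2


(1) = (z + 6)/(z^2 - 14*z + 48)
(2) = (y^3 - 4*y^2 - 20*y + 48)/(y^3 - 49*y)
(3) = (r^2 - r - 6)/(r - 5)
(4) = (g + 1)/g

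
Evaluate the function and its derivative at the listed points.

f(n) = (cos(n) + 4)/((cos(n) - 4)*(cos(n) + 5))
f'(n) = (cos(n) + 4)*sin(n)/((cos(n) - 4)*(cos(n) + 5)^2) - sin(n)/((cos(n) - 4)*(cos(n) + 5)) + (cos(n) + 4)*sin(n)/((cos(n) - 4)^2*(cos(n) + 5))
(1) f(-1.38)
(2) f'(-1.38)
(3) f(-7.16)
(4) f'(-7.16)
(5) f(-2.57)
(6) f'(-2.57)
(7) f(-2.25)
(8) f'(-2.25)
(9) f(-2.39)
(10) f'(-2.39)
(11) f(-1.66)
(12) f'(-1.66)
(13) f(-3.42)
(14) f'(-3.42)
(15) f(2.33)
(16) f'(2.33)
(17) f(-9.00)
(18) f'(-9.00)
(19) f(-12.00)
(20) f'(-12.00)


(1) = -0.21
(2) = -0.06
(3) = -0.24
(4) = -0.06
(5) = -0.16
(6) = -0.02
(7) = -0.17
(8) = -0.04
(9) = -0.16
(10) = -0.03
(11) = -0.19
(12) = -0.06
(13) = -0.15
(14) = 0.01
(15) = -0.16
(16) = 0.03
(17) = -0.15
(18) = -0.02
(19) = -0.26
(20) = 0.05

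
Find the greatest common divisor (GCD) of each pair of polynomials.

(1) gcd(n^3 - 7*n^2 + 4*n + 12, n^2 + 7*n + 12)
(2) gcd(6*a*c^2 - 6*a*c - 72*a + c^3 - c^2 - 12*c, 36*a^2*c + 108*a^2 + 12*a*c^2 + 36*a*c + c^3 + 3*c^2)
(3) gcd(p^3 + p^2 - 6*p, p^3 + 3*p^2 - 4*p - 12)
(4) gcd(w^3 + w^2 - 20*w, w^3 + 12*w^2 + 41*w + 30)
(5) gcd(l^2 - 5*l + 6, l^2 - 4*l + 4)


(1) = gcd((n - 6)*(n - 2)*(n + 1), (n + 3)*(n + 4)) = 1
(2) = 6*a*c + 18*a + c^2 + 3*c
(3) = p^2 + p - 6
(4) = gcd(w*(w - 4)*(w + 5), (w + 1)*(w + 5)*(w + 6)) = w + 5
(5) = gcd((l - 3)*(l - 2), (l - 2)^2) = l - 2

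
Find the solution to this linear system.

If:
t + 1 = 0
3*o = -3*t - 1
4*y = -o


Then:
o = 2/3
t = -1
y = -1/6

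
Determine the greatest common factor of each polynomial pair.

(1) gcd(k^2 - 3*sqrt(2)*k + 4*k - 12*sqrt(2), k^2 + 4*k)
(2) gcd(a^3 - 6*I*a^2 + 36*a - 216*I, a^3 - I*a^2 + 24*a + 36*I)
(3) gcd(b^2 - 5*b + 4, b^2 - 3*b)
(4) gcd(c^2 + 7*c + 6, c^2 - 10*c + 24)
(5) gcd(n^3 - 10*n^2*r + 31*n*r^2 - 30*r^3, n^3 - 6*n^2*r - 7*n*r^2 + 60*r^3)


(1) = gcd((k + 4)*(k - 3*sqrt(2)), k*(k + 4)) = k + 4
(2) = gcd((a - 6*I)^2*(a + 6*I), (a - 6*I)*(a + 2*I)*(a + 3*I)) = a - 6*I
(3) = 1
(4) = 1
(5) = -n + 5*r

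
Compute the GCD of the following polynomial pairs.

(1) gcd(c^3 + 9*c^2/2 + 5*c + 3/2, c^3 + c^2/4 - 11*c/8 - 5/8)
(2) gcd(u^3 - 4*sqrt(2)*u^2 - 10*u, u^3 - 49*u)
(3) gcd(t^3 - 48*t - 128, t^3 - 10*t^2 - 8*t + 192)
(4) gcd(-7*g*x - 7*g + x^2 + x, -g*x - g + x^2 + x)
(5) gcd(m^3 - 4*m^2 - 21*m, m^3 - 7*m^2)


(1) = c^2 + 3*c/2 + 1/2
(2) = u
(3) = t^2 - 4*t - 32
(4) = x + 1
(5) = m^2 - 7*m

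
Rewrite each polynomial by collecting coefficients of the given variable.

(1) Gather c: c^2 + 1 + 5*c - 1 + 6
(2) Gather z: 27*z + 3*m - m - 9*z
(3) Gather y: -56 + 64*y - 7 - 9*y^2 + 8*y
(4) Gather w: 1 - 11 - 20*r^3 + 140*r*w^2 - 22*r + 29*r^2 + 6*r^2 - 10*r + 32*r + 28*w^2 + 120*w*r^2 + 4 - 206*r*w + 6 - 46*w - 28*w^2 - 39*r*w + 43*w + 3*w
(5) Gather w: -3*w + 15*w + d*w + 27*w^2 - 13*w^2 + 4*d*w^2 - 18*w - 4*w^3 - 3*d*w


(1) = c^2 + 5*c + 6
(2) = 2*m + 18*z
(3) = -9*y^2 + 72*y - 63
(4) = -20*r^3 + 35*r^2 + 140*r*w^2 + w*(120*r^2 - 245*r)
(5) = -4*w^3 + w^2*(4*d + 14) + w*(-2*d - 6)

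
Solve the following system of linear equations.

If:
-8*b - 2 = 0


Then:
b = -1/4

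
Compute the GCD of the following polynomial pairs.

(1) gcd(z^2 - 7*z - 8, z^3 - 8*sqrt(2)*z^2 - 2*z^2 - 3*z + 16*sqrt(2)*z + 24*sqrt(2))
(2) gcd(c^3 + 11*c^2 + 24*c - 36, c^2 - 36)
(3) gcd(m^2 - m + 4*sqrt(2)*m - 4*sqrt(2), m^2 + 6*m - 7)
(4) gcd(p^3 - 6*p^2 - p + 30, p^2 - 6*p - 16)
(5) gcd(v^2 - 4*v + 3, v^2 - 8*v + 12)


(1) = z + 1
(2) = gcd((c - 1)*(c + 6)^2, (c - 6)*(c + 6)) = c + 6
(3) = m - 1
(4) = p + 2
(5) = gcd((v - 3)*(v - 1), (v - 6)*(v - 2)) = 1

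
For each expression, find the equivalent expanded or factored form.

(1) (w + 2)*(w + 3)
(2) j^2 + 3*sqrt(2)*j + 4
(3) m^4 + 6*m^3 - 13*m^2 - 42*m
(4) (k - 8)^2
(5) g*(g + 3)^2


(1) = w^2 + 5*w + 6
(2) = (j + sqrt(2))*(j + 2*sqrt(2))
(3) = m*(m - 3)*(m + 2)*(m + 7)
(4) = k^2 - 16*k + 64
(5) = g^3 + 6*g^2 + 9*g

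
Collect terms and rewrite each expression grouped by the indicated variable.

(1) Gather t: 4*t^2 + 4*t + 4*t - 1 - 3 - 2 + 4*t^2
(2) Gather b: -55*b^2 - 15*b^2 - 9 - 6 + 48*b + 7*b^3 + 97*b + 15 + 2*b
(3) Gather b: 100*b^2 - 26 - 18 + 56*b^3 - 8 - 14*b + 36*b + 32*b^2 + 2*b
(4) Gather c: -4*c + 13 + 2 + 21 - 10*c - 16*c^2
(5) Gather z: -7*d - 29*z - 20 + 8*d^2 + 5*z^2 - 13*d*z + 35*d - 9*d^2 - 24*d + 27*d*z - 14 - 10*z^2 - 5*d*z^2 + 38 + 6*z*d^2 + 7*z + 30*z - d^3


(1) = 8*t^2 + 8*t - 6
(2) = 7*b^3 - 70*b^2 + 147*b
(3) = 56*b^3 + 132*b^2 + 24*b - 52
(4) = -16*c^2 - 14*c + 36
(5) = -d^3 - d^2 + 4*d + z^2*(-5*d - 5) + z*(6*d^2 + 14*d + 8) + 4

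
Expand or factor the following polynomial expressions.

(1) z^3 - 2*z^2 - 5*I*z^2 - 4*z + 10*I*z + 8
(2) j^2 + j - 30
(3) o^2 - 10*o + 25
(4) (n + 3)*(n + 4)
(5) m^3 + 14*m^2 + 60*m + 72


(1) = (z - 2)*(z - 4*I)*(z - I)
(2) = (j - 5)*(j + 6)
(3) = (o - 5)^2
(4) = n^2 + 7*n + 12
(5) = (m + 2)*(m + 6)^2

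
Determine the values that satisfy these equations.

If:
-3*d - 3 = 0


Then:
d = -1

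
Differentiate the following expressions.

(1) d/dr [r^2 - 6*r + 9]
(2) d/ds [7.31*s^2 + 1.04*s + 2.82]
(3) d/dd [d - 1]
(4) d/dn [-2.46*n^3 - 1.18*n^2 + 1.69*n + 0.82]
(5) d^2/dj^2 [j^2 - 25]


(1) = 2*r - 6
(2) = 14.62*s + 1.04
(3) = 1
(4) = -7.38*n^2 - 2.36*n + 1.69
(5) = 2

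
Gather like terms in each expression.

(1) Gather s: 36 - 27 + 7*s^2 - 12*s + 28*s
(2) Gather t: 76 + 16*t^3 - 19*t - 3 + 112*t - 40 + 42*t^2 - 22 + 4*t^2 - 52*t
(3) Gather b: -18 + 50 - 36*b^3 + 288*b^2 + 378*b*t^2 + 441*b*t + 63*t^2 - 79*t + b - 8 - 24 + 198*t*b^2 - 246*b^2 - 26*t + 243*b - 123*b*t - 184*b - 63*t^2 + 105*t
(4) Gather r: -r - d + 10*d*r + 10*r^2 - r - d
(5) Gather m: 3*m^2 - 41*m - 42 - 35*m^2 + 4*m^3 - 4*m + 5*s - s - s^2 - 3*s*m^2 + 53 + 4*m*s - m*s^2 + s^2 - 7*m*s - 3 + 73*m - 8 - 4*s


(1) = 7*s^2 + 16*s + 9
(2) = 16*t^3 + 46*t^2 + 41*t + 11
(3) = -36*b^3 + b^2*(198*t + 42) + b*(378*t^2 + 318*t + 60)
(4) = -2*d + 10*r^2 + r*(10*d - 2)
(5) = 4*m^3 + m^2*(-3*s - 32) + m*(-s^2 - 3*s + 28)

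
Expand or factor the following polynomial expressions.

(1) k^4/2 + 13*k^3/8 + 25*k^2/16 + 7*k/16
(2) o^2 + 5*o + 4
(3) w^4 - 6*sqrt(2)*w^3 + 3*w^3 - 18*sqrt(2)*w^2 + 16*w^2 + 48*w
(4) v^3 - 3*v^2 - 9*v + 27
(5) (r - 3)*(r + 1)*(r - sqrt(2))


(1) = k*(k/2 + 1/2)*(k + 1/2)*(k + 7/4)
(2) = (o + 1)*(o + 4)
(3) = w*(w + 3)*(w - 4*sqrt(2))*(w - 2*sqrt(2))
(4) = (v - 3)^2*(v + 3)
(5) = r^3 - 2*r^2 - sqrt(2)*r^2 - 3*r + 2*sqrt(2)*r + 3*sqrt(2)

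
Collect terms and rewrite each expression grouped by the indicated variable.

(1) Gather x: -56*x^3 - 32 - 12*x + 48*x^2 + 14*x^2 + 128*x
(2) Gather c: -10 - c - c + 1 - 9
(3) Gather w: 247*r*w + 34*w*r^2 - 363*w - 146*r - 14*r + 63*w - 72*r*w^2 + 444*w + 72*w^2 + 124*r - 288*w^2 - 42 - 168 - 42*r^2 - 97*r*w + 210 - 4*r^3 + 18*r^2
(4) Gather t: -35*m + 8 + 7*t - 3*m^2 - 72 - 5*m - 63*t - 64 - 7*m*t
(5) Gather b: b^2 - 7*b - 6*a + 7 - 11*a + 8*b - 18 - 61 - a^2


(1) = -56*x^3 + 62*x^2 + 116*x - 32
(2) = -2*c - 18
(3) = -4*r^3 - 24*r^2 - 36*r + w^2*(-72*r - 216) + w*(34*r^2 + 150*r + 144)
(4) = -3*m^2 - 40*m + t*(-7*m - 56) - 128
(5) = -a^2 - 17*a + b^2 + b - 72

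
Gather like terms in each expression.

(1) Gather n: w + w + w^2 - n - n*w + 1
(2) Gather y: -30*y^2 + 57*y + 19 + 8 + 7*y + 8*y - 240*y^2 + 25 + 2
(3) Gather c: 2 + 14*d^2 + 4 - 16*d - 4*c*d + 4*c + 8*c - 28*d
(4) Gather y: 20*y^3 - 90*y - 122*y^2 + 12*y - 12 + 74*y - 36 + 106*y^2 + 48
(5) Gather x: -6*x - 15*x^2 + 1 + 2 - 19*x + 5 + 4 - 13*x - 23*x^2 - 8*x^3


(1) = n*(-w - 1) + w^2 + 2*w + 1
(2) = -270*y^2 + 72*y + 54
(3) = c*(12 - 4*d) + 14*d^2 - 44*d + 6
(4) = 20*y^3 - 16*y^2 - 4*y
(5) = -8*x^3 - 38*x^2 - 38*x + 12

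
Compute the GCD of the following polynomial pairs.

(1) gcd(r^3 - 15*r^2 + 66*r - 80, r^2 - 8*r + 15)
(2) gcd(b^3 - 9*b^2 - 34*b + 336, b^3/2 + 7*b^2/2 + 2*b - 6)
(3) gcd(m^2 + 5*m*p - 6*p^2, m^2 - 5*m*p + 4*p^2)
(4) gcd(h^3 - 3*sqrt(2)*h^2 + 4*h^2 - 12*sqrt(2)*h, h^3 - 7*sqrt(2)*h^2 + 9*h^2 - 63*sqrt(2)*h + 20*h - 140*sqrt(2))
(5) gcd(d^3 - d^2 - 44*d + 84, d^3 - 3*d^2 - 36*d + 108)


(1) = gcd((r - 8)*(r - 5)*(r - 2), (r - 5)*(r - 3)) = r - 5
(2) = b + 6
(3) = gcd((m - p)*(m + 6*p), (m - 4*p)*(m - p)) = -m + p
(4) = gcd(h*(h + 4)*(h - 3*sqrt(2)), (h + 4)*(h + 5)*(h - 7*sqrt(2))) = h + 4
(5) = d - 6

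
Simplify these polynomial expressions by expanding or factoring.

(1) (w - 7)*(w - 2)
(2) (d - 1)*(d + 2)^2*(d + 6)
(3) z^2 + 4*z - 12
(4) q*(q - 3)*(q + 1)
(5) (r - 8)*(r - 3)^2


(1) = w^2 - 9*w + 14
(2) = d^4 + 9*d^3 + 18*d^2 - 4*d - 24
(3) = (z - 2)*(z + 6)
(4) = q^3 - 2*q^2 - 3*q
(5) = r^3 - 14*r^2 + 57*r - 72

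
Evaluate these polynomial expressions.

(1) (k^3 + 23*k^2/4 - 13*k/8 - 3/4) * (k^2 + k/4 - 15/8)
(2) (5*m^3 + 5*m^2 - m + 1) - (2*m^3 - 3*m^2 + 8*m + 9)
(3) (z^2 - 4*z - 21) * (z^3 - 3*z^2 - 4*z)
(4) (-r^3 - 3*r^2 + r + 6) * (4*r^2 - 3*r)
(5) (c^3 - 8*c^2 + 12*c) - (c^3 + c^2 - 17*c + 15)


(1) = k^5 + 6*k^4 - 33*k^3/16 - 191*k^2/16 + 183*k/64 + 45/32
(2) = 3*m^3 + 8*m^2 - 9*m - 8
(3) = z^5 - 7*z^4 - 13*z^3 + 79*z^2 + 84*z
(4) = -4*r^5 - 9*r^4 + 13*r^3 + 21*r^2 - 18*r
(5) = -9*c^2 + 29*c - 15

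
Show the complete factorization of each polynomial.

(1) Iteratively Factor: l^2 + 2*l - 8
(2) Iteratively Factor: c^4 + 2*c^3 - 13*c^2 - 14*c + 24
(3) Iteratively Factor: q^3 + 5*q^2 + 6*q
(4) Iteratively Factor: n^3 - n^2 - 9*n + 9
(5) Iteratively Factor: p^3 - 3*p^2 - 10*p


(1) = (l + 4)*(l - 2)
(2) = (c + 2)*(c^3 - 13*c + 12) = (c - 3)*(c + 2)*(c^2 + 3*c - 4) = (c - 3)*(c - 1)*(c + 2)*(c + 4)
(3) = (q)*(q^2 + 5*q + 6) = q*(q + 3)*(q + 2)
(4) = (n + 3)*(n^2 - 4*n + 3) = (n - 3)*(n + 3)*(n - 1)
(5) = (p - 5)*(p^2 + 2*p) = p*(p - 5)*(p + 2)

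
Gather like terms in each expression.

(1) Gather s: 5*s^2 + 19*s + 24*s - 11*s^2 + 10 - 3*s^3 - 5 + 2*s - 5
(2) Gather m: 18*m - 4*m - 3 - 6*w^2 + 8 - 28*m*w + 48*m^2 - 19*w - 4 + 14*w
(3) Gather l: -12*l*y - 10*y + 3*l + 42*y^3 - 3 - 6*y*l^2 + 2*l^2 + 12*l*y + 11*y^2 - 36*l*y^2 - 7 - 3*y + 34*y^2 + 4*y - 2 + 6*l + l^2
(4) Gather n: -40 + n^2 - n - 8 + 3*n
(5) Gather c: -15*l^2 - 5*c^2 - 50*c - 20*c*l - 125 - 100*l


(1) = -3*s^3 - 6*s^2 + 45*s
(2) = 48*m^2 + m*(14 - 28*w) - 6*w^2 - 5*w + 1
(3) = l^2*(3 - 6*y) + l*(9 - 36*y^2) + 42*y^3 + 45*y^2 - 9*y - 12
(4) = n^2 + 2*n - 48
(5) = -5*c^2 + c*(-20*l - 50) - 15*l^2 - 100*l - 125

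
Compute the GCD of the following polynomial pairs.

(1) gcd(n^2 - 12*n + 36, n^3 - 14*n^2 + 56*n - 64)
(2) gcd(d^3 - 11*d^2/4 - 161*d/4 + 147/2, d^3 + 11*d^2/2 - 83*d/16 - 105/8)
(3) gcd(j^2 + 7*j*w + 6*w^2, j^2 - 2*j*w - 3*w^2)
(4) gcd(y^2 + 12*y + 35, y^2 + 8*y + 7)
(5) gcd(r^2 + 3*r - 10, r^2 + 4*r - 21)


(1) = 1
(2) = d^2 + 17*d/4 - 21/2
(3) = gcd((j + w)*(j + 6*w), (j - 3*w)*(j + w)) = j + w
(4) = gcd((y + 5)*(y + 7), (y + 1)*(y + 7)) = y + 7
(5) = gcd((r - 2)*(r + 5), (r - 3)*(r + 7)) = 1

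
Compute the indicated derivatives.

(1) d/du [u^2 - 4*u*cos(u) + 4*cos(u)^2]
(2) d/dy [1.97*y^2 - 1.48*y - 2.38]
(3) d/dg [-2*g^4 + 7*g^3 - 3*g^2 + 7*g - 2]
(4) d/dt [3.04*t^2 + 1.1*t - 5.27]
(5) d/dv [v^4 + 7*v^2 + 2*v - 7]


(1) = 4*u*sin(u) + 2*u - 4*sin(2*u) - 4*cos(u)
(2) = 3.94*y - 1.48
(3) = -8*g^3 + 21*g^2 - 6*g + 7
(4) = 6.08*t + 1.1
(5) = 4*v^3 + 14*v + 2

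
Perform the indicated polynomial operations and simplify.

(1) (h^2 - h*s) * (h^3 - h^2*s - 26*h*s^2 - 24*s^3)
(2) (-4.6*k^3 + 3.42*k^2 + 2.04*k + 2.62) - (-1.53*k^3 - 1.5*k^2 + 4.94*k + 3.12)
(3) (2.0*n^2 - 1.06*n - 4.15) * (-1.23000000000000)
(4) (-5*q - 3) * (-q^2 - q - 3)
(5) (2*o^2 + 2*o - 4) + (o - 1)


(1) = h^5 - 2*h^4*s - 25*h^3*s^2 + 2*h^2*s^3 + 24*h*s^4
(2) = -3.07*k^3 + 4.92*k^2 - 2.9*k - 0.5
(3) = -2.46*n^2 + 1.3038*n + 5.1045
(4) = 5*q^3 + 8*q^2 + 18*q + 9
(5) = 2*o^2 + 3*o - 5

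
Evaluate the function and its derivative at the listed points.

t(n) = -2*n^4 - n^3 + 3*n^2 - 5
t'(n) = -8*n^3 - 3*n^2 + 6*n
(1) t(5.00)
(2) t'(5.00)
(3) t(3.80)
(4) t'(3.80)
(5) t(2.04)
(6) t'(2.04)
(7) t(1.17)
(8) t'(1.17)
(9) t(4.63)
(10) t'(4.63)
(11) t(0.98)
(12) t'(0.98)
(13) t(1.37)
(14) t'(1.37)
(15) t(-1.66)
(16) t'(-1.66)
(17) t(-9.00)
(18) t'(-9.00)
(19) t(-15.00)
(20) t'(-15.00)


(1) = -1305.00
(2) = -1045.00
(3) = -433.58
(4) = -459.50
(5) = -35.64
(6) = -68.16
(7) = -6.24
(8) = -9.90
(9) = -959.02
(10) = -830.55
(11) = -4.90
(12) = -4.53
(13) = -8.99
(14) = -17.98
(15) = -7.35
(16) = 18.37
(17) = -12155.00
(18) = 5535.00
(19) = -97205.00
(20) = 26235.00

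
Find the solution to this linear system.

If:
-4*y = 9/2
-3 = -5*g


Then:
g = 3/5
y = -9/8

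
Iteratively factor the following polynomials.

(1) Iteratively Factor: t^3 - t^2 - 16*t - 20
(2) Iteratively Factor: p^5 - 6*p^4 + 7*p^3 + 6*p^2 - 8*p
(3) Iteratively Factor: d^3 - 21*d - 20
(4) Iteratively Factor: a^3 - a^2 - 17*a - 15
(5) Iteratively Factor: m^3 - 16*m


(1) = (t + 2)*(t^2 - 3*t - 10) = (t + 2)^2*(t - 5)
(2) = (p + 1)*(p^4 - 7*p^3 + 14*p^2 - 8*p) = (p - 2)*(p + 1)*(p^3 - 5*p^2 + 4*p) = p*(p - 2)*(p + 1)*(p^2 - 5*p + 4) = p*(p - 4)*(p - 2)*(p + 1)*(p - 1)
(3) = (d + 1)*(d^2 - d - 20) = (d - 5)*(d + 1)*(d + 4)
(4) = (a + 1)*(a^2 - 2*a - 15) = (a + 1)*(a + 3)*(a - 5)
(5) = (m + 4)*(m^2 - 4*m) = m*(m + 4)*(m - 4)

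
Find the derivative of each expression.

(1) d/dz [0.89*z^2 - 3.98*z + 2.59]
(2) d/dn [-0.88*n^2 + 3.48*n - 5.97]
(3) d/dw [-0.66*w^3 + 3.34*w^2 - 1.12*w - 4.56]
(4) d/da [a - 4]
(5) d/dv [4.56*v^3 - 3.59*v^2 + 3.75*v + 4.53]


(1) = 1.78*z - 3.98
(2) = 3.48 - 1.76*n
(3) = -1.98*w^2 + 6.68*w - 1.12
(4) = 1
(5) = 13.68*v^2 - 7.18*v + 3.75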